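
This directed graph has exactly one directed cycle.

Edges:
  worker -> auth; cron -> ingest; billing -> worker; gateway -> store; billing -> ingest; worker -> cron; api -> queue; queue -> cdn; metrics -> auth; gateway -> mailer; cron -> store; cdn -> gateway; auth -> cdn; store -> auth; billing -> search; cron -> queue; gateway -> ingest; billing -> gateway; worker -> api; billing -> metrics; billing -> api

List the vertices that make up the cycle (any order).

cdn, auth, store, gateway

DFS with gray/black marking from gateway:
gateway gray
  store gray
    auth gray
      cdn gray
        cdn→gateway: gateway is gray → back edge
Back edge closes the cycle gateway → store → auth → cdn → gateway; its vertices are {cdn, auth, store, gateway}.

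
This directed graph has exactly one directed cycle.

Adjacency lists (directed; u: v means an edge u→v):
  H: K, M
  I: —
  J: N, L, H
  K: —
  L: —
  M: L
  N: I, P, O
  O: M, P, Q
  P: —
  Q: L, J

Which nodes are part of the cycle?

DFS with gray/black marking from J:
J gray
  N gray
    I gray
    I black
    P gray
    P black
    O gray
      M gray
        L gray
        L black
      M black
      O→P: P black — skip
      Q gray
        Q→L: L black — skip
        Q→J: J is gray → back edge
Back edge closes the cycle J → N → O → Q → J; its vertices are {J, N, O, Q}.

J, N, O, Q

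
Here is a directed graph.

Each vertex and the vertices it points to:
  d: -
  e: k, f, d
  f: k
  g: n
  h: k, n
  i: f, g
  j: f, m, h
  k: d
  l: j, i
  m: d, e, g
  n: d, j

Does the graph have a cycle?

Yes

DFS with white/gray/black marking, starting from h:
h gray
  k gray
    d gray
    d black
  k black
  n gray
    n→d: d black — skip
    j gray
      f gray
        f→k: k black — skip
      f black
      m gray
        m→d: d black — skip
        e gray
          e→k: k black — skip
          e→f: f black — skip
          e→d: d black — skip
        e black
        g gray
          g→n: n is gray → back edge
Back edge found, so a cycle exists: n → j → m → g → n.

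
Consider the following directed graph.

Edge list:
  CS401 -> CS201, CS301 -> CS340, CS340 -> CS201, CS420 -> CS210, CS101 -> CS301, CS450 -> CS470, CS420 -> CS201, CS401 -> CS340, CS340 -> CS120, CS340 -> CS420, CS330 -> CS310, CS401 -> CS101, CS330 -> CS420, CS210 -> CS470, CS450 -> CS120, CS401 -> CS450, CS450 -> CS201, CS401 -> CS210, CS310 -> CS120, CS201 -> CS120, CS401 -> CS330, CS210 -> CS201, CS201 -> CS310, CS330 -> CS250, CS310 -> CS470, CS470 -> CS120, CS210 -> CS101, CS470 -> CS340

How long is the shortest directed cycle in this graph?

4

For each vertex v, BFS finds the shortest path from v back to v.
The shortest such closed walk is CS340 → CS201 → CS310 → CS470 → CS340, length 4.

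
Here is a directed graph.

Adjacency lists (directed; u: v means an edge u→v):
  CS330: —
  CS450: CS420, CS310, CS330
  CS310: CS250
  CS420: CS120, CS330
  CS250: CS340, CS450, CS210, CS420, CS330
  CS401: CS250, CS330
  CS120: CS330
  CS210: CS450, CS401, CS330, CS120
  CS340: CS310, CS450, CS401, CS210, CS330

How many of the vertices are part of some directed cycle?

6

A vertex is on a directed cycle iff it belongs to a strongly connected component of size ≥ 2 (or has a self-loop).
The vertices on cycles are {CS210, CS250, CS310, CS340, CS401, CS450} — 6 in total.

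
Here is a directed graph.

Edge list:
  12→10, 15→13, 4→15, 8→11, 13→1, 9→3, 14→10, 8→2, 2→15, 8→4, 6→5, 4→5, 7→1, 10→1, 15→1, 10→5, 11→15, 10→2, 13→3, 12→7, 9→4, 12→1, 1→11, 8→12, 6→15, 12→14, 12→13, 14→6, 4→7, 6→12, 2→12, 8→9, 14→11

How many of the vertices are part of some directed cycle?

A vertex is on a directed cycle iff it belongs to a strongly connected component of size ≥ 2 (or has a self-loop).
The vertices on cycles are {1, 2, 6, 10, 11, 12, 13, 14, 15} — 9 in total.

9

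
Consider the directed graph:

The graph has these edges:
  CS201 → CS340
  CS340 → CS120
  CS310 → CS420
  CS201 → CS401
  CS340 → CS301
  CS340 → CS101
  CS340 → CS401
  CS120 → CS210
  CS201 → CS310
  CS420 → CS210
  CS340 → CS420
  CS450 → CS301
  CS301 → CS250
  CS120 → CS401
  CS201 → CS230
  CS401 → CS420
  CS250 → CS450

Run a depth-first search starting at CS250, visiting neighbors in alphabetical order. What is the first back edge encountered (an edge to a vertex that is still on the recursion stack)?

CS301→CS250

DFS from CS250 (visiting neighbors in alphabetical order); mark gray on enter, black on exit:
CS250 gray
  CS450 gray
    CS301 gray
      CS301→CS250: CS250 is gray → back edge
First back edge: CS301 → CS250.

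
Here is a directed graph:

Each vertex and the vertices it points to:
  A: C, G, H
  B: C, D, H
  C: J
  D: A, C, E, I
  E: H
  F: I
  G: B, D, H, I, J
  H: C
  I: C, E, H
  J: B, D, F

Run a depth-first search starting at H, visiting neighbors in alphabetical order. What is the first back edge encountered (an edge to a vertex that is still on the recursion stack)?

B->C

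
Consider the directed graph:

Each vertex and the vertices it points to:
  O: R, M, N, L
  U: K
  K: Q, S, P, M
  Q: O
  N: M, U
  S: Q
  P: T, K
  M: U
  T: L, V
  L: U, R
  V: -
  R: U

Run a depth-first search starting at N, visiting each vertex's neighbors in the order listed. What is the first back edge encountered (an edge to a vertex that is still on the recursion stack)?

DFS from N (visiting each vertex's neighbors in the order listed); mark gray on enter, black on exit:
N gray
  M gray
    U gray
      K gray
        Q gray
          O gray
            R gray
              R→U: U is gray → back edge
First back edge: R → U.

R→U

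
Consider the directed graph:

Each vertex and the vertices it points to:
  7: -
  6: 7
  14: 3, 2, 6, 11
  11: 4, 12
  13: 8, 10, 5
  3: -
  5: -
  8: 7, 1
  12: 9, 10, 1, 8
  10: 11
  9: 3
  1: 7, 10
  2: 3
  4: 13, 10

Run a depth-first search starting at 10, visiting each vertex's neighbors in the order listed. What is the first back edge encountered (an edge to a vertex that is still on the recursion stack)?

1->10

DFS from 10 (visiting each vertex's neighbors in the order listed); mark gray on enter, black on exit:
10 gray
  11 gray
    4 gray
      13 gray
        8 gray
          7 gray
          7 black
          1 gray
            1→7: 7 black — skip
            1→10: 10 is gray → back edge
First back edge: 1 → 10.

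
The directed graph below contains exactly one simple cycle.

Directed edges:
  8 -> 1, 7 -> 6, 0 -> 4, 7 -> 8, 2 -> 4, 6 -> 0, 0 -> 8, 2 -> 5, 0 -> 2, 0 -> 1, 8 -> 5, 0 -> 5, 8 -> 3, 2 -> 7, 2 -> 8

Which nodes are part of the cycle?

DFS with gray/black marking from 0:
0 gray
  1 gray
  1 black
  8 gray
    3 gray
    3 black
    8→1: 1 black — skip
    5 gray
    5 black
  8 black
  4 gray
  4 black
  0→5: 5 black — skip
  2 gray
    2→4: 4 black — skip
    7 gray
      7→8: 8 black — skip
      6 gray
        6→0: 0 is gray → back edge
Back edge closes the cycle 0 → 2 → 7 → 6 → 0; its vertices are {0, 2, 6, 7}.

0, 2, 6, 7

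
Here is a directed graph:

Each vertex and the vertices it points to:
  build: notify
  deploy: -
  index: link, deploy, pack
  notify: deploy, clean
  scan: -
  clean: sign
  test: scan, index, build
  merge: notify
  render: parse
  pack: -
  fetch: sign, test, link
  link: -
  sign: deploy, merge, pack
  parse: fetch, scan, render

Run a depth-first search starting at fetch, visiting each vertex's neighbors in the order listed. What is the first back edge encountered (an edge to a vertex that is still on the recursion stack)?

DFS from fetch (visiting each vertex's neighbors in the order listed); mark gray on enter, black on exit:
fetch gray
  sign gray
    deploy gray
    deploy black
    merge gray
      notify gray
        notify→deploy: deploy black — skip
        clean gray
          clean→sign: sign is gray → back edge
First back edge: clean → sign.

clean→sign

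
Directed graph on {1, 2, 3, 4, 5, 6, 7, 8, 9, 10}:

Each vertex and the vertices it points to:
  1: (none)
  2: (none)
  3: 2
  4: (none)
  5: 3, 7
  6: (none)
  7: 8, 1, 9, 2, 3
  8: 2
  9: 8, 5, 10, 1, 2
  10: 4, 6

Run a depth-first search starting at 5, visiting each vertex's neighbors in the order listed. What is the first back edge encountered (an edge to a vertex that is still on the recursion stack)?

DFS from 5 (visiting each vertex's neighbors in the order listed); mark gray on enter, black on exit:
5 gray
  3 gray
    2 gray
    2 black
  3 black
  7 gray
    8 gray
      8→2: 2 black — skip
    8 black
    1 gray
    1 black
    9 gray
      9→8: 8 black — skip
      9→5: 5 is gray → back edge
First back edge: 9 → 5.

9->5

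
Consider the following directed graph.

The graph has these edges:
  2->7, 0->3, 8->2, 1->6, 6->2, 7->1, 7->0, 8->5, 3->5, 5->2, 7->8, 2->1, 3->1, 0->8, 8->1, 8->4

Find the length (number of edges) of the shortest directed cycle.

For each vertex v, BFS finds the shortest path from v back to v.
The shortest such closed walk is 7 → 8 → 2 → 7, length 3.

3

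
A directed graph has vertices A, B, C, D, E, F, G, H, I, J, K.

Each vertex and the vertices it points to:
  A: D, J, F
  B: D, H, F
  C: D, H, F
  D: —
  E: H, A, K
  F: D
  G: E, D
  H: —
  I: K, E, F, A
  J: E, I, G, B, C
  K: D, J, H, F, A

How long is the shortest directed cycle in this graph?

3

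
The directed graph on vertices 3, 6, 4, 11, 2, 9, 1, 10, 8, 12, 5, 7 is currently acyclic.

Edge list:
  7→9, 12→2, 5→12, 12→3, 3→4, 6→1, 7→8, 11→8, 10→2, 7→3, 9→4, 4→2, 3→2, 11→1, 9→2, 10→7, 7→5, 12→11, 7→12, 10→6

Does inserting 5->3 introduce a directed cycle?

No

Adding 5→3 creates a cycle iff 3 can already reach 5.
Explore from 3: no path reaches 5. The graph stays acyclic.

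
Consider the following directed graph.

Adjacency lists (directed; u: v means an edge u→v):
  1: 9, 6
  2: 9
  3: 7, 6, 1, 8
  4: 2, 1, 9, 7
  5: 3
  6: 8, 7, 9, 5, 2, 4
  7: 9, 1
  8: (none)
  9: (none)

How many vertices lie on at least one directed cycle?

A vertex is on a directed cycle iff it belongs to a strongly connected component of size ≥ 2 (or has a self-loop).
The vertices on cycles are {1, 3, 4, 5, 6, 7} — 6 in total.

6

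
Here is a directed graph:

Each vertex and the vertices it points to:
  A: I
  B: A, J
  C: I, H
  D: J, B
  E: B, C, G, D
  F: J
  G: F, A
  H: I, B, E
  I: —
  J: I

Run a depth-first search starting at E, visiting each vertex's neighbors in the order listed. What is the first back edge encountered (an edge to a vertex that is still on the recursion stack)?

H→E

DFS from E (visiting each vertex's neighbors in the order listed); mark gray on enter, black on exit:
E gray
  B gray
    A gray
      I gray
      I black
    A black
    J gray
      J→I: I black — skip
    J black
  B black
  C gray
    C→I: I black — skip
    H gray
      H→I: I black — skip
      H→B: B black — skip
      H→E: E is gray → back edge
First back edge: H → E.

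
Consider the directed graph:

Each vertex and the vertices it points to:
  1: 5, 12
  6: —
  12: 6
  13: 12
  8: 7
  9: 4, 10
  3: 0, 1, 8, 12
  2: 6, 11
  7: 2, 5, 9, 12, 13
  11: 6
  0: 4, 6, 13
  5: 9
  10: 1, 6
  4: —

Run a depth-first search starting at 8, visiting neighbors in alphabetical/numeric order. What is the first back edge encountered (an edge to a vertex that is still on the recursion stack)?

DFS from 8 (visiting neighbors in alphabetical/numeric order); mark gray on enter, black on exit:
8 gray
  7 gray
    2 gray
      6 gray
      6 black
      11 gray
        11→6: 6 black — skip
      11 black
    2 black
    5 gray
      9 gray
        4 gray
        4 black
        10 gray
          1 gray
            1→5: 5 is gray → back edge
First back edge: 1 → 5.

1→5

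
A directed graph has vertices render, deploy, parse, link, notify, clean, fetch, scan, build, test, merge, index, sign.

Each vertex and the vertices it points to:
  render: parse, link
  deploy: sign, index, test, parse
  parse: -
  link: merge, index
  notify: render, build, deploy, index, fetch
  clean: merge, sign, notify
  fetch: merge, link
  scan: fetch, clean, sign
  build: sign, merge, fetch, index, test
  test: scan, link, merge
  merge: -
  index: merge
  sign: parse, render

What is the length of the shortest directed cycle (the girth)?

5

For each vertex v, BFS finds the shortest path from v back to v.
The shortest such closed walk is scan → clean → notify → deploy → test → scan, length 5.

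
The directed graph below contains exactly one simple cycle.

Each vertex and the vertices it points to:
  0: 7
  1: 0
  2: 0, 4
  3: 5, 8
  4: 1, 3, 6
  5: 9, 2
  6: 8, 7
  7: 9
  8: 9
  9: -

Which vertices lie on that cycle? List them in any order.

2, 3, 4, 5

DFS with gray/black marking from 2:
2 gray
  0 gray
    7 gray
      9 gray
      9 black
    7 black
  0 black
  4 gray
    1 gray
      1→0: 0 black — skip
    1 black
    3 gray
      5 gray
        5→9: 9 black — skip
        5→2: 2 is gray → back edge
Back edge closes the cycle 2 → 4 → 3 → 5 → 2; its vertices are {2, 3, 4, 5}.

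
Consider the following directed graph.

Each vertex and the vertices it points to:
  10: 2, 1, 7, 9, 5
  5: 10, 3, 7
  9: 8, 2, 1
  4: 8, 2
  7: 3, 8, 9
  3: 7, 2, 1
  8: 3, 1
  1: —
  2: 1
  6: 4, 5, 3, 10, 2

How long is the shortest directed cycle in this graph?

2

For each vertex v, BFS finds the shortest path from v back to v.
The shortest such closed walk is 5 → 10 → 5, length 2.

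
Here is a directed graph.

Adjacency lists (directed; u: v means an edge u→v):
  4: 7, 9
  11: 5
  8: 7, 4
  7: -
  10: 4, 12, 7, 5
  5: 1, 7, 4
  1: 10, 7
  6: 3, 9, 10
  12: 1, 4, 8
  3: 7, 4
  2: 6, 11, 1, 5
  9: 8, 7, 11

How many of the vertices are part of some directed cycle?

8

A vertex is on a directed cycle iff it belongs to a strongly connected component of size ≥ 2 (or has a self-loop).
The vertices on cycles are {1, 4, 5, 8, 9, 10, 11, 12} — 8 in total.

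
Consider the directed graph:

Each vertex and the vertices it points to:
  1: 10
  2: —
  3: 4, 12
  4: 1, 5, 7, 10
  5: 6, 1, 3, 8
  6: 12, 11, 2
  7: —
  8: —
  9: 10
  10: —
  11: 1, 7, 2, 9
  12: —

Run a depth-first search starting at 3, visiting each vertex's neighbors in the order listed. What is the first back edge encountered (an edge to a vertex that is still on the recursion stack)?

5→3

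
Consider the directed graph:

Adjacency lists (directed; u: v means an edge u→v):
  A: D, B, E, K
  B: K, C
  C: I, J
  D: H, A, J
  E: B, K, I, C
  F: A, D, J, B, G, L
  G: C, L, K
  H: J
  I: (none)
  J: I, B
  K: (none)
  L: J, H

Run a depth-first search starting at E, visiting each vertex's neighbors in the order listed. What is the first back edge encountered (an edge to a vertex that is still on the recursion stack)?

DFS from E (visiting each vertex's neighbors in the order listed); mark gray on enter, black on exit:
E gray
  B gray
    K gray
    K black
    C gray
      I gray
      I black
      J gray
        J→I: I black — skip
        J→B: B is gray → back edge
First back edge: J → B.

J->B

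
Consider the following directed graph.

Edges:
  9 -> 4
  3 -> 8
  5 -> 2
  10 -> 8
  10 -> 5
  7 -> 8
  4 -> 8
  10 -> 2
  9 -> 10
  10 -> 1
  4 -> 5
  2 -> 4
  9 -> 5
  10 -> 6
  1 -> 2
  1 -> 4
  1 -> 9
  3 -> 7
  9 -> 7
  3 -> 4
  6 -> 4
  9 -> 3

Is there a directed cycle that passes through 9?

9 is on a cycle iff 9 can reach itself via ≥1 edge.
9 → 10 → 1 → 9 — yes.

Yes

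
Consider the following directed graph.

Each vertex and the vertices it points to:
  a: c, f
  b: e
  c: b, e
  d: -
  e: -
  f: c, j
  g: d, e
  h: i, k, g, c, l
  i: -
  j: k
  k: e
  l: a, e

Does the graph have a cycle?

No

DFS with white/gray/black marking, starting from l:
l gray
  a gray
    c gray
      b gray
        e gray
        e black
      b black
      c→e: e black — skip
    c black
    f gray
      f→c: c black — skip
      j gray
        k gray
          k→e: e black — skip
        k black
      j black
    f black
  a black
  l→e: e black — skip
l black
d gray
d black
g gray
  g→d: d black — skip
  g→e: e black — skip
g black
h gray
  i gray
  i black
  h→k: k black — skip
  h→g: g black — skip
  h→c: c black — skip
  h→l: l black — skip
h black
Every edge goes to a white or black vertex — no back edge, so the graph is acyclic.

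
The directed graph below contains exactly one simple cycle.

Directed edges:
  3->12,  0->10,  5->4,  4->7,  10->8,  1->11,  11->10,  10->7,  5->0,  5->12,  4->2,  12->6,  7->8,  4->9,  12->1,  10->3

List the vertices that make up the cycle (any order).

DFS with gray/black marking from 12:
12 gray
  1 gray
    11 gray
      10 gray
        8 gray
        8 black
        3 gray
          3→12: 12 is gray → back edge
Back edge closes the cycle 12 → 1 → 11 → 10 → 3 → 12; its vertices are {1, 3, 10, 11, 12}.

1, 3, 10, 11, 12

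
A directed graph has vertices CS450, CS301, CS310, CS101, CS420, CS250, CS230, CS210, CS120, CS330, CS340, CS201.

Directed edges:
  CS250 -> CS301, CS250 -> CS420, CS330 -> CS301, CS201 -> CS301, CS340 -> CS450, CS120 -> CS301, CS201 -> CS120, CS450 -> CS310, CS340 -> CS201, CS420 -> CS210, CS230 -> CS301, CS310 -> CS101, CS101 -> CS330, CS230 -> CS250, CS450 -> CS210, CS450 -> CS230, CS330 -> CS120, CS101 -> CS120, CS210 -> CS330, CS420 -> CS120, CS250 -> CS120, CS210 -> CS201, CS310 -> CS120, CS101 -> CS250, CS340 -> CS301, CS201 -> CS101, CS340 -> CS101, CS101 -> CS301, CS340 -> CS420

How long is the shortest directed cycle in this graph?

5

For each vertex v, BFS finds the shortest path from v back to v.
The shortest such closed walk is CS210 → CS201 → CS101 → CS250 → CS420 → CS210, length 5.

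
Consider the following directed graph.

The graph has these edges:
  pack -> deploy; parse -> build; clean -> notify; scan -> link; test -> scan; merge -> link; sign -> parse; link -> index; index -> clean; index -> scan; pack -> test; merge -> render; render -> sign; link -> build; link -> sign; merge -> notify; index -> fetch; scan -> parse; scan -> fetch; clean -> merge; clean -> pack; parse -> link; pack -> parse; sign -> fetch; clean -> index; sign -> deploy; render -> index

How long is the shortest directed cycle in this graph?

For each vertex v, BFS finds the shortest path from v back to v.
The shortest such closed walk is clean → index → clean, length 2.

2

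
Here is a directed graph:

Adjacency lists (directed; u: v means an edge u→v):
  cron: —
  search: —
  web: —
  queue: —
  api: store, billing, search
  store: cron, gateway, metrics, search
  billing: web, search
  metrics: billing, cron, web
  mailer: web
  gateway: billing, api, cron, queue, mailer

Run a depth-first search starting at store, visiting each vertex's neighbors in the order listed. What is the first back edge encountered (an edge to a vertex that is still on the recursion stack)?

DFS from store (visiting each vertex's neighbors in the order listed); mark gray on enter, black on exit:
store gray
  cron gray
  cron black
  gateway gray
    billing gray
      web gray
      web black
      search gray
      search black
    billing black
    api gray
      api→store: store is gray → back edge
First back edge: api → store.

api→store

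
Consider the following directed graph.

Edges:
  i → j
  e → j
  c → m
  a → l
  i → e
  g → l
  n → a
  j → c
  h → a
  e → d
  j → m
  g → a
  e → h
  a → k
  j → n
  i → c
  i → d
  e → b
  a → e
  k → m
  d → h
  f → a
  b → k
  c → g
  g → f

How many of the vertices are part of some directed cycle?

9

A vertex is on a directed cycle iff it belongs to a strongly connected component of size ≥ 2 (or has a self-loop).
The vertices on cycles are {a, c, d, e, f, g, h, j, n} — 9 in total.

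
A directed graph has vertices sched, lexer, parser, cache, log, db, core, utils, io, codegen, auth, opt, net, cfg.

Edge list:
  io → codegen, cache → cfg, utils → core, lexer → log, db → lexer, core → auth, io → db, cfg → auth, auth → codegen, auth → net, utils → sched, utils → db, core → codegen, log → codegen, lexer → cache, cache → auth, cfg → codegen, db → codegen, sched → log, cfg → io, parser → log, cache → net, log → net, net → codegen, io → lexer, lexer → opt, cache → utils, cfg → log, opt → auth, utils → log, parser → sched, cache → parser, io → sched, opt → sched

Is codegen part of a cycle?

No

codegen lies on a cycle iff there is a path from codegen back to itself.
Exploring from codegen, it never reaches itself; equivalently, its strongly connected component is a singleton.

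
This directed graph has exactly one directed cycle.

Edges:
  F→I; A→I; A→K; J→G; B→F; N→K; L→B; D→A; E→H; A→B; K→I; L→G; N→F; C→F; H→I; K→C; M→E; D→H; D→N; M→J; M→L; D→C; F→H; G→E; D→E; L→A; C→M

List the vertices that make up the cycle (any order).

A, C, K, L, M

DFS with gray/black marking from C:
C gray
  M gray
    J gray
      G gray
        E gray
          H gray
            I gray
            I black
          H black
        E black
      G black
    J black
    M→E: E black — skip
    L gray
      L→G: G black — skip
      B gray
        F gray
          F→I: I black — skip
          F→H: H black — skip
        F black
      B black
      A gray
        A→B: B black — skip
        A→I: I black — skip
        K gray
          K→I: I black — skip
          K→C: C is gray → back edge
Back edge closes the cycle C → M → L → A → K → C; its vertices are {A, C, K, L, M}.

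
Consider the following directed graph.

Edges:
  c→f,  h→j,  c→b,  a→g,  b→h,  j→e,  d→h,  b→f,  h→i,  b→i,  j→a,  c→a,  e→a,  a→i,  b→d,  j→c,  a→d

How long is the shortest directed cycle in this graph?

For each vertex v, BFS finds the shortest path from v back to v.
The shortest such closed walk is j → c → b → h → j, length 4.

4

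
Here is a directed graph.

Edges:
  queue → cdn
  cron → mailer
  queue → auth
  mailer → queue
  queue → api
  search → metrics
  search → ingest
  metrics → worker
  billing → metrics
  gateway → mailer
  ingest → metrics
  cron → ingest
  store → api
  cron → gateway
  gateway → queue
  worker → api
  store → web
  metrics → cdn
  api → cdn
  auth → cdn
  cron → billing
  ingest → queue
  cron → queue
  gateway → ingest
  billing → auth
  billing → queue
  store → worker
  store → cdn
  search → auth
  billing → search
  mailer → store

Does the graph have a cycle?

No

DFS with white/gray/black marking, starting from store:
store gray
  worker gray
    api gray
      cdn gray
      cdn black
    api black
  worker black
  web gray
  web black
  store→cdn: cdn black — skip
  store→api: api black — skip
store black
queue gray
  queue→api: api black — skip
  queue→cdn: cdn black — skip
  auth gray
    auth→cdn: cdn black — skip
  auth black
queue black
metrics gray
  metrics→worker: worker black — skip
  metrics→cdn: cdn black — skip
metrics black
gateway gray
  gateway→queue: queue black — skip
  mailer gray
    mailer→store: store black — skip
    mailer→queue: queue black — skip
  mailer black
  ingest gray
    ingest→metrics: metrics black — skip
    ingest→queue: queue black — skip
  ingest black
gateway black
search gray
  search→auth: auth black — skip
  search→metrics: metrics black — skip
  search→ingest: ingest black — skip
search black
cron gray
  cron→queue: queue black — skip
  cron→mailer: mailer black — skip
  cron→gateway: gateway black — skip
  cron→ingest: ingest black — skip
  billing gray
    billing→search: search black — skip
    billing→queue: queue black — skip
    billing→metrics: metrics black — skip
    billing→auth: auth black — skip
  billing black
cron black
Every edge goes to a white or black vertex — no back edge, so the graph is acyclic.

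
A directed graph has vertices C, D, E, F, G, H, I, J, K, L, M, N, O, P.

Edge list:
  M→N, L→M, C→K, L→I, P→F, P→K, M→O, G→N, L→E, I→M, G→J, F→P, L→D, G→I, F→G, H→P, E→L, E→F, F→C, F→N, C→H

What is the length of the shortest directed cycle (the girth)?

For each vertex v, BFS finds the shortest path from v back to v.
The shortest such closed walk is L → E → L, length 2.

2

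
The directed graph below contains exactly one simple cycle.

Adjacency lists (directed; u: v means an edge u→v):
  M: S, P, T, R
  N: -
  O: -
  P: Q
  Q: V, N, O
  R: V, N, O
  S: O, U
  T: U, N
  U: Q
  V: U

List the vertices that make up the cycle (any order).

DFS with gray/black marking from U:
U gray
  Q gray
    V gray
      V→U: U is gray → back edge
Back edge closes the cycle U → Q → V → U; its vertices are {Q, U, V}.

Q, U, V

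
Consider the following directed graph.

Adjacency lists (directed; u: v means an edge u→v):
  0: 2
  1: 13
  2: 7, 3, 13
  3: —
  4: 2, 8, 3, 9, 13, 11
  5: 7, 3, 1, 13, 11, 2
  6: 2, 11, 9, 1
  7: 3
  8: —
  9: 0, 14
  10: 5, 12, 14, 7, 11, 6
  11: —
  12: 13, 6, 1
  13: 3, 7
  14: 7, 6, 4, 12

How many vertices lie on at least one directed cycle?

5

A vertex is on a directed cycle iff it belongs to a strongly connected component of size ≥ 2 (or has a self-loop).
The vertices on cycles are {4, 6, 9, 12, 14} — 5 in total.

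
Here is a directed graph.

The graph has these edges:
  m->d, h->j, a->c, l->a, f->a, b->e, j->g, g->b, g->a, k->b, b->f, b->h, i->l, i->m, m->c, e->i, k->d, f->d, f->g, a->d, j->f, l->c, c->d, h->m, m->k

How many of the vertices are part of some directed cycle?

9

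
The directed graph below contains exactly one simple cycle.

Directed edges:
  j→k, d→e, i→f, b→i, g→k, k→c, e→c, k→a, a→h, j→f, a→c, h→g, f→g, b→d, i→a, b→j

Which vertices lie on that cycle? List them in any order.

DFS with gray/black marking from k:
k gray
  c gray
  c black
  a gray
    a→c: c black — skip
    h gray
      g gray
        g→k: k is gray → back edge
Back edge closes the cycle k → a → h → g → k; its vertices are {a, g, h, k}.

a, g, h, k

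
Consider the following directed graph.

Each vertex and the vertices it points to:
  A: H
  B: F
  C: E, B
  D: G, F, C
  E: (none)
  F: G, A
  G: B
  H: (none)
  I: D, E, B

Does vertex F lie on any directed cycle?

Yes

F is on a cycle iff F can reach itself via ≥1 edge.
F → G → B → F — yes.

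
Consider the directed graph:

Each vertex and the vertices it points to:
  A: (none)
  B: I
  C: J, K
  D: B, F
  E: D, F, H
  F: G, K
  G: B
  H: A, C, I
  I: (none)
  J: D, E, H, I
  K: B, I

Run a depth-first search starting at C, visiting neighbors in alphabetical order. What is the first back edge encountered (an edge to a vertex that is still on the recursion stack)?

H→C

DFS from C (visiting neighbors in alphabetical order); mark gray on enter, black on exit:
C gray
  J gray
    D gray
      B gray
        I gray
        I black
      B black
      F gray
        G gray
          G→B: B black — skip
        G black
        K gray
          K→B: B black — skip
          K→I: I black — skip
        K black
      F black
    D black
    E gray
      E→D: D black — skip
      E→F: F black — skip
      H gray
        A gray
        A black
        H→C: C is gray → back edge
First back edge: H → C.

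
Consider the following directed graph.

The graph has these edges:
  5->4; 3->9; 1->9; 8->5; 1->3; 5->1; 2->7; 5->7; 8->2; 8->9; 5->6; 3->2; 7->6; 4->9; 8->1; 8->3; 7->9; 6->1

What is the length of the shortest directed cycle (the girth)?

For each vertex v, BFS finds the shortest path from v back to v.
The shortest such closed walk is 3 → 2 → 7 → 6 → 1 → 3, length 5.

5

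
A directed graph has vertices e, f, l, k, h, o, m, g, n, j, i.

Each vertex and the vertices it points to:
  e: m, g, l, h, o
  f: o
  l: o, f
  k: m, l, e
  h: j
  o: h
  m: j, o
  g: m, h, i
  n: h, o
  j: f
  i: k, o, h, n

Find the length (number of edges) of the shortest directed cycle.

For each vertex v, BFS finds the shortest path from v back to v.
The shortest such closed walk is k → e → g → i → k, length 4.

4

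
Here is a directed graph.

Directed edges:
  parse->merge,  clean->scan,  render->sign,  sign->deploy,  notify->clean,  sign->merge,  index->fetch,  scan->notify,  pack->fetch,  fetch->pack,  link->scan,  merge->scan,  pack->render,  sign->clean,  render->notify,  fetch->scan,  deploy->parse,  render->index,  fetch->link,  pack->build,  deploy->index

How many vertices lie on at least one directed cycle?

A vertex is on a directed cycle iff it belongs to a strongly connected component of size ≥ 2 (or has a self-loop).
The vertices on cycles are {pack, scan, sign, clean, fetch, index, deploy, notify, render} — 9 in total.

9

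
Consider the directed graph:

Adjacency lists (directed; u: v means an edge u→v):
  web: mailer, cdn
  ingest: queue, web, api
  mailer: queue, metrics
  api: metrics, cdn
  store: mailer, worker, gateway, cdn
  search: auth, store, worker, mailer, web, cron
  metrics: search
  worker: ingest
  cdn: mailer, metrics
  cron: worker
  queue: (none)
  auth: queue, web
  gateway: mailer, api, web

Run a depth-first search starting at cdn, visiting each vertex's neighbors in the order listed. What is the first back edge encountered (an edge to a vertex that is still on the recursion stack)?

web->mailer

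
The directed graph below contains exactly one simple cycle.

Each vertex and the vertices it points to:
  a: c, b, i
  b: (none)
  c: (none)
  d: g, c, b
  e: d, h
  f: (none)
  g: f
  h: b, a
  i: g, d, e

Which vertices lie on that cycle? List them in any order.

DFS with gray/black marking from i:
i gray
  g gray
    f gray
    f black
  g black
  d gray
    d→g: g black — skip
    c gray
    c black
    b gray
    b black
  d black
  e gray
    e→d: d black — skip
    h gray
      h→b: b black — skip
      a gray
        a→c: c black — skip
        a→b: b black — skip
        a→i: i is gray → back edge
Back edge closes the cycle i → e → h → a → i; its vertices are {a, e, h, i}.

a, e, h, i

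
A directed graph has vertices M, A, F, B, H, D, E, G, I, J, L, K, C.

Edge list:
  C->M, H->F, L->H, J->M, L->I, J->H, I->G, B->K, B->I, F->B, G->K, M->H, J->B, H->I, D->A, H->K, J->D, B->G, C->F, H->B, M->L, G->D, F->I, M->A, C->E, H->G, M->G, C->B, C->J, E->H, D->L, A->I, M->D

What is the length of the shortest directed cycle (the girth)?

For each vertex v, BFS finds the shortest path from v back to v.
The shortest such closed walk is D → L → I → G → D, length 4.

4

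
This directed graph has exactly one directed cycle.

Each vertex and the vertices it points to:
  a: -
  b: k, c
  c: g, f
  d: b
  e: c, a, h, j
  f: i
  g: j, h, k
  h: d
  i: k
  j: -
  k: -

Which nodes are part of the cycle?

b, c, d, g, h

DFS with gray/black marking from c:
c gray
  g gray
    j gray
    j black
    h gray
      d gray
        b gray
          k gray
          k black
          b→c: c is gray → back edge
Back edge closes the cycle c → g → h → d → b → c; its vertices are {b, c, d, g, h}.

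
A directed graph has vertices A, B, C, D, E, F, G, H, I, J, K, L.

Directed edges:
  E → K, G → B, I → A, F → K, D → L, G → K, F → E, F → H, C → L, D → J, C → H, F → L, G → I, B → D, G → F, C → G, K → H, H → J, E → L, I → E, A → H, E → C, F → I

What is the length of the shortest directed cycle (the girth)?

For each vertex v, BFS finds the shortest path from v back to v.
The shortest such closed walk is G → I → E → C → G, length 4.

4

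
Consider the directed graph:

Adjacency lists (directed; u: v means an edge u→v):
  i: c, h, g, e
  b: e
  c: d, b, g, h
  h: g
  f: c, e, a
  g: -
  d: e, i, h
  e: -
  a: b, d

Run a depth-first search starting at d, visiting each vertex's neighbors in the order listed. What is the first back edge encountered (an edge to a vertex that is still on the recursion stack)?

c→d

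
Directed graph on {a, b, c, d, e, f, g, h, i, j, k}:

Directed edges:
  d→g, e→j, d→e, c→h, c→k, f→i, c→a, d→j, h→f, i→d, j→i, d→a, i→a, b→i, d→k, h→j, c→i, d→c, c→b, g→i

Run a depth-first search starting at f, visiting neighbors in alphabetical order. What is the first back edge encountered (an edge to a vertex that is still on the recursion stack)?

b->i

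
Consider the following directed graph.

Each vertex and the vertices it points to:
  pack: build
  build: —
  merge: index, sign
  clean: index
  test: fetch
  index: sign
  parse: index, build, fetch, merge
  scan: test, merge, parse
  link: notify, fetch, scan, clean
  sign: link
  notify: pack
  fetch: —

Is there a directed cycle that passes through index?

Yes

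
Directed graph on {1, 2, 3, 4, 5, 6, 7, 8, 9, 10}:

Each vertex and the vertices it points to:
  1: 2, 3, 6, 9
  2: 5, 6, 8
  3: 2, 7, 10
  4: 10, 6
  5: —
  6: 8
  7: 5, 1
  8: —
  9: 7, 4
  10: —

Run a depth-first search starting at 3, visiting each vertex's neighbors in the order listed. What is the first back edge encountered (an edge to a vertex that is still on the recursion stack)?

DFS from 3 (visiting each vertex's neighbors in the order listed); mark gray on enter, black on exit:
3 gray
  2 gray
    5 gray
    5 black
    6 gray
      8 gray
      8 black
    6 black
    2→8: 8 black — skip
  2 black
  7 gray
    7→5: 5 black — skip
    1 gray
      1→2: 2 black — skip
      1→3: 3 is gray → back edge
First back edge: 1 → 3.

1->3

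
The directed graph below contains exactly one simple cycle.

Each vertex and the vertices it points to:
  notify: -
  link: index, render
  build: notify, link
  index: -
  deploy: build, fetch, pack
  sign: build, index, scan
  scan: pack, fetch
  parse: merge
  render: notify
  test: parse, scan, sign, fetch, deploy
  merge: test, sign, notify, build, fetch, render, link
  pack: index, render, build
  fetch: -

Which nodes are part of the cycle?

test, merge, parse

DFS with gray/black marking from merge:
merge gray
  test gray
    parse gray
      parse→merge: merge is gray → back edge
Back edge closes the cycle merge → test → parse → merge; its vertices are {test, merge, parse}.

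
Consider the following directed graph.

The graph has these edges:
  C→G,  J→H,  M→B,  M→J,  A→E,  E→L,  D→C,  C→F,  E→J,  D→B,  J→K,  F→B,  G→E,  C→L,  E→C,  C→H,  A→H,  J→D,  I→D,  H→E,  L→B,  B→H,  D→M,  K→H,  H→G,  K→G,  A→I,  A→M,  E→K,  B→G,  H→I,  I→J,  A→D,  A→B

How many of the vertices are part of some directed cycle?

12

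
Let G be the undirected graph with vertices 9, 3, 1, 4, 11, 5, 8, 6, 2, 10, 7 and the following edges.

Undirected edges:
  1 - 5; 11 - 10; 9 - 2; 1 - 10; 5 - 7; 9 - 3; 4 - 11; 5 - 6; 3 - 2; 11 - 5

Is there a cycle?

DFS, tracking each vertex's parent; an edge to a visited non-parent vertex closes a cycle.
Start from 4:
visit 4 (parent –)
  visit 11 (parent 4)
    visit 10 (parent 11)
      visit 1 (parent 10)
        visit 5 (parent 1)
          visit 7 (parent 5)
            7–5: parent, skip
          visit 6 (parent 5)
            6–5: parent, skip
          5–11: 11 visited and ≠ parent → cycle
Cycle: 11 – 10 – 1 – 5 – 11.

Yes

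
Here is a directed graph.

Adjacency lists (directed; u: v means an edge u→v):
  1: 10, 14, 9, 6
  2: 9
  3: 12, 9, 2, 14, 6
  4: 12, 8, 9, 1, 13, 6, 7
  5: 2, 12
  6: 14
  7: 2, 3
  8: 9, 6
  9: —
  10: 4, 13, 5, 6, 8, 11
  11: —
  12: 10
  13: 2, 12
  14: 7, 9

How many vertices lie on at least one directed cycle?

11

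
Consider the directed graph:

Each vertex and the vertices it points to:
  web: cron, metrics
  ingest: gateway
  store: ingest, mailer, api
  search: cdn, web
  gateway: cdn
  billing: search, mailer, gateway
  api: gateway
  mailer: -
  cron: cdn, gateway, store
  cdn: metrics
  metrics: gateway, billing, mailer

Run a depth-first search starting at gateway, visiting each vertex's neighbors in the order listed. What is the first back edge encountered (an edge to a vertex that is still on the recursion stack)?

metrics->gateway

DFS from gateway (visiting each vertex's neighbors in the order listed); mark gray on enter, black on exit:
gateway gray
  cdn gray
    metrics gray
      metrics→gateway: gateway is gray → back edge
First back edge: metrics → gateway.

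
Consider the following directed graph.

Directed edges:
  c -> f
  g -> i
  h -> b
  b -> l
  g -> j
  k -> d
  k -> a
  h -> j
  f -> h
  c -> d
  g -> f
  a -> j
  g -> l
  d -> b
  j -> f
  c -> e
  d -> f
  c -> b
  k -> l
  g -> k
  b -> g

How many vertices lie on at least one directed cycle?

8

A vertex is on a directed cycle iff it belongs to a strongly connected component of size ≥ 2 (or has a self-loop).
The vertices on cycles are {a, b, d, f, g, h, j, k} — 8 in total.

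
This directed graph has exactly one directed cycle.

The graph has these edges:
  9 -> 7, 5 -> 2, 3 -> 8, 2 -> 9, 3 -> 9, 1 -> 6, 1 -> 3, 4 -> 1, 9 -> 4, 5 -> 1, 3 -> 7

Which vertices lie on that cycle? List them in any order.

1, 3, 4, 9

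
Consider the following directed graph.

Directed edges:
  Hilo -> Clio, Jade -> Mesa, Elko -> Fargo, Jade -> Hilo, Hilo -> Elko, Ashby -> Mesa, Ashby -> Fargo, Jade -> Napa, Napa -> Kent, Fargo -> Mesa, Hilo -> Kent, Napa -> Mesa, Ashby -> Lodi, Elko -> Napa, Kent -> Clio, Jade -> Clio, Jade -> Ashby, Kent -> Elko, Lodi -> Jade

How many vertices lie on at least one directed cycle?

A vertex is on a directed cycle iff it belongs to a strongly connected component of size ≥ 2 (or has a self-loop).
The vertices on cycles are {Elko, Jade, Kent, Lodi, Napa, Ashby} — 6 in total.

6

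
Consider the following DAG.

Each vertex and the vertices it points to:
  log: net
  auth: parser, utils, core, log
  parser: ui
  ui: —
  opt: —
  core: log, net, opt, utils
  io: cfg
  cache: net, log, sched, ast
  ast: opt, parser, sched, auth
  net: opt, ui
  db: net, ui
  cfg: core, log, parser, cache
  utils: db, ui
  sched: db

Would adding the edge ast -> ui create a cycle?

Adding ast→ui creates a cycle iff ui can already reach ast.
Explore from ui: no path reaches ast. The graph stays acyclic.

No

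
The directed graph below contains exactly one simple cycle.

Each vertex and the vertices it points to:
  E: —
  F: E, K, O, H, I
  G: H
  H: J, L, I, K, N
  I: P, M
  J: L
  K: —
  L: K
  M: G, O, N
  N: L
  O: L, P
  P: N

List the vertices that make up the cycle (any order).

DFS with gray/black marking from I:
I gray
  P gray
    N gray
      L gray
        K gray
        K black
      L black
    N black
  P black
  M gray
    G gray
      H gray
        J gray
          J→L: L black — skip
        J black
        H→L: L black — skip
        H→I: I is gray → back edge
Back edge closes the cycle I → M → G → H → I; its vertices are {G, H, I, M}.

G, H, I, M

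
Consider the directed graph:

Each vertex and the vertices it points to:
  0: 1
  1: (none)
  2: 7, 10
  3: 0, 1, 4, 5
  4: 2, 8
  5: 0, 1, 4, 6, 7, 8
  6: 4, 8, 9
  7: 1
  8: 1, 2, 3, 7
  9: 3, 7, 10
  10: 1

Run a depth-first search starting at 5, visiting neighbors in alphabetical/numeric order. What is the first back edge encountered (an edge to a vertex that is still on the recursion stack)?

3->4

DFS from 5 (visiting neighbors in alphabetical/numeric order); mark gray on enter, black on exit:
5 gray
  0 gray
    1 gray
    1 black
  0 black
  5→1: 1 black — skip
  4 gray
    2 gray
      7 gray
        7→1: 1 black — skip
      7 black
      10 gray
        10→1: 1 black — skip
      10 black
    2 black
    8 gray
      8→1: 1 black — skip
      8→2: 2 black — skip
      3 gray
        3→0: 0 black — skip
        3→1: 1 black — skip
        3→4: 4 is gray → back edge
First back edge: 3 → 4.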